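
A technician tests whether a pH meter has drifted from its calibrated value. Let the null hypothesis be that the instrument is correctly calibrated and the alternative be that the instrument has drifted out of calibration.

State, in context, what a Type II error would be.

A Type II error is failing to reject H₀ when H₀ is false.
Here that means leaving the instrument in service when actually the instrument has drifted out of calibration.

A Type II error would mean concluding that the instrument is correctly calibrated (or at least failing to establish that the instrument has drifted out of calibration) when in fact the instrument has drifted out of calibration.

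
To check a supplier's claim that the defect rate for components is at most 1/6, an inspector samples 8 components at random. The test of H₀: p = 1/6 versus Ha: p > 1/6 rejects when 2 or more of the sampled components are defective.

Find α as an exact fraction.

663991/1679616

α = P(reject H₀ | H₀ true) = P(X ≥ 2 | p = 1/6), X ~ Binomial(8, 1/6).
α = 1 − P(X ≤ 1) = 1 − 1015625/1679616 = 663991/1679616.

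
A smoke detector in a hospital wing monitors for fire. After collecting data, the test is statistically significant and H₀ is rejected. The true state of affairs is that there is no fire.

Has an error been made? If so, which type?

The conventional null hypothesis here is that there is no fire.
H₀ was rejected, but H₀ is actually true.
Rejecting a true null hypothesis is a Type I error (false positive).

Type I error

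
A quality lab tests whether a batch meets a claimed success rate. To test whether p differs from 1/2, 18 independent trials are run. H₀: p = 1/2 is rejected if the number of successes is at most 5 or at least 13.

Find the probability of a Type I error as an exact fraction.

1577/16384

Under H₀, K ~ Binomial(18, 1/2); α is the probability of landing in either tail, P(K ≤ 5) + P(K ≥ 13).
The two tails are symmetric, so α = 2·(1 + 18 + 153 + 816 + 3060 + 8568)/2^18 = 25232/262144 = 1577/16384.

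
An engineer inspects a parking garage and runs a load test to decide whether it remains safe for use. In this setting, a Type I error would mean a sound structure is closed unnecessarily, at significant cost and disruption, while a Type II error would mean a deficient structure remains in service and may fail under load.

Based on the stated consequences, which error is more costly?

Type II error

The Type II consequence (a deficient structure remains in service and may fail under load) is more severe than the Type I consequence (a sound structure is closed unnecessarily, at significant cost and disruption).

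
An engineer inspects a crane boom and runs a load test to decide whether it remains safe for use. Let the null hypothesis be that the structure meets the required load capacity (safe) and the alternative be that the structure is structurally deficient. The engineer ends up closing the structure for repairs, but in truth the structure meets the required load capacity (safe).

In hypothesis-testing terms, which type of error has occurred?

'Closing the structure for repairs' corresponds to rejecting H₀.
H₀ was rejected but H₀ is true — a Type I error (false positive).

Type I error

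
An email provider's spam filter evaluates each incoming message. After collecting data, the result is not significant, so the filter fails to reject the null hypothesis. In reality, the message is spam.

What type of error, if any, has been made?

Type II error

The conventional null hypothesis here is that the message is legitimate (not spam).
H₀ was not rejected, but H₀ is actually false.
Failing to reject a false null hypothesis is a Type II error (false negative).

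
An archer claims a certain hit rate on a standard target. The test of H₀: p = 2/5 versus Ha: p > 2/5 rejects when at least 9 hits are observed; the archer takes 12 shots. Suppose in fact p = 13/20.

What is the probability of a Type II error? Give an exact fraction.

535222111290433/819200000000000

A Type II error is failing to reject when Ha holds: with p = 13/20, β = P(K ≤ 8).
Adding the binomial probabilities P(K=0)+…+P(K=8) at p = 13/20 gives 535222111290433/819200000000000.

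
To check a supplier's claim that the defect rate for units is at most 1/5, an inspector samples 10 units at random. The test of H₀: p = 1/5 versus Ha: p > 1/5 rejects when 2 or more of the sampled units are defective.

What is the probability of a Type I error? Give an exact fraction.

The significance level is the probability, assuming p = 1/5, of seeing 2 or more defectives in 10 draws.
Via the complement, α = 1 − Σ_{j=0}^{1} C(10,j)(1/5)^j(4/5)^{10-j} = 6095609/9765625.

6095609/9765625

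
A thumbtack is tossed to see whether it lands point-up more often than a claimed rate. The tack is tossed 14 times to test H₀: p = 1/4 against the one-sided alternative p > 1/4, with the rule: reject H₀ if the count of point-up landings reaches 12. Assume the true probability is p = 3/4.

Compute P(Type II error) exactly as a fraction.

A Type II error is failing to reject when Ha holds: with p = 3/4, β = P(S ≤ 11).
Adding the binomial probabilities P(S=0)+…+P(S=11) at p = 3/4 gives 96485417/134217728.

96485417/134217728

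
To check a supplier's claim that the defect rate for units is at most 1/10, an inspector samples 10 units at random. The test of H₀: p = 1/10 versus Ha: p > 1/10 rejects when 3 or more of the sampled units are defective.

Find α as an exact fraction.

87738533/1250000000

Under H₀, Y ~ Binomial(10, 1/10); the Type I error rate is P(Y ≥ 3).
α = 1 − P(Y ≤ 2) = 1 − 1162261467/1250000000 = 87738533/1250000000.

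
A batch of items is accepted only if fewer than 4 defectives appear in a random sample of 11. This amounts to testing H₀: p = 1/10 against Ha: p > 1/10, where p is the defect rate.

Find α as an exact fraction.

Under H₀, K ~ Binomial(11, 1/10); the Type I error rate is P(K ≥ 4).
Computing the lower-tail complement: 1 − 2453663097/2500000000 = 46336903/2500000000.

46336903/2500000000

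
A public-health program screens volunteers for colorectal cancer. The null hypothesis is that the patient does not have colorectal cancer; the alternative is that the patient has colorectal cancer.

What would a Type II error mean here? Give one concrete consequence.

A Type II error would mean concluding that the patient does not have colorectal cancer (or at least failing to establish that the patient has colorectal cancer) when in fact the patient has colorectal cancer. Consequence: a patient with colorectal cancer is told they are healthy and receives no treatment.

A Type II error is failing to reject H₀ when H₀ is false.
Here that means clearing the patient as negative when actually the patient has colorectal cancer.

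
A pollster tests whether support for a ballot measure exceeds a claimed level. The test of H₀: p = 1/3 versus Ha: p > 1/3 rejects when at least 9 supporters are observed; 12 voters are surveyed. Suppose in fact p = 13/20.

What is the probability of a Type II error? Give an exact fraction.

535222111290433/819200000000000

β = P(fail to reject H₀ | Ha true) = P(X ≤ 8 | p = 13/20), X ~ Binomial(12, 13/20).
Summing C(12,j)·(13/20)^j·(7/20)^{12-j} for j = 0..8 gives 535222111290433/819200000000000.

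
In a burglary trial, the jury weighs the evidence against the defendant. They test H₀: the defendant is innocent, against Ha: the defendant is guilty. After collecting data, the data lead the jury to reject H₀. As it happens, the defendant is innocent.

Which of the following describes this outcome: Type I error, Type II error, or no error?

Type I error

H₀ was rejected, but H₀ is actually true.
Rejecting a true null hypothesis is a Type I error (false positive).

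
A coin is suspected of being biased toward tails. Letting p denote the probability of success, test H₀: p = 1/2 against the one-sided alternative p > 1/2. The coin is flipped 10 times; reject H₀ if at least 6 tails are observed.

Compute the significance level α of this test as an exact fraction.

193/512

The Type I error probability is α = P(S ≥ 6) computed under H₀, where S ~ Binomial(10, 1/2).
P(S ≥ 6) = [C(10,6) + C(10,7) + C(10,8) + C(10,9) + C(10,10)] / 2^10 = (210 + 120 + 45 + 10 + 1) / 1024 = 386/1024 = 193/512.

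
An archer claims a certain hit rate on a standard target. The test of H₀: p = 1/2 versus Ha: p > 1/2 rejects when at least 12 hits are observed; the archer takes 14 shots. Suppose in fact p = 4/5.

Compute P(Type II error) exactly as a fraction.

β = P(fail to reject H₀ | Ha true) = P(S ≤ 11 | p = 4/5), S ~ Binomial(14, 4/5).
Summing C(14,j)·(4/5)^j·(1/5)^{14-j} for j = 0..11 gives 3368829417/6103515625.

3368829417/6103515625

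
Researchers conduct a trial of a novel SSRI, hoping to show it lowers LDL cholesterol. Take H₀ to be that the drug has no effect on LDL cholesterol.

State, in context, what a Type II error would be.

A Type II error is failing to reject H₀ when H₀ is false.
Here that means concluding there is insufficient evidence that the drug works when actually the drug lowers LDL cholesterol.

A Type II error would mean concluding that the drug has no effect on LDL cholesterol (or at least failing to establish that the drug lowers LDL cholesterol) when in fact the drug lowers LDL cholesterol.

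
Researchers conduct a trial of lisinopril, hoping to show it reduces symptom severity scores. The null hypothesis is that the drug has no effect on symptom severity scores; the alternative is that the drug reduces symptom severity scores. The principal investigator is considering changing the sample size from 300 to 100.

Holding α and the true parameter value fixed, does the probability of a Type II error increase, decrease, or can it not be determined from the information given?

With less data the test statistic is noisier; under Ha, more outcomes land inside the acceptance region.

It increases.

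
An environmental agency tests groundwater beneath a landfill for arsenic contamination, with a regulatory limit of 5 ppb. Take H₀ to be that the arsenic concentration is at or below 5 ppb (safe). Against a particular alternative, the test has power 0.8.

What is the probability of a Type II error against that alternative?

0.2

Power = 1 − β, so β = 1 − 0.8 = 0.2.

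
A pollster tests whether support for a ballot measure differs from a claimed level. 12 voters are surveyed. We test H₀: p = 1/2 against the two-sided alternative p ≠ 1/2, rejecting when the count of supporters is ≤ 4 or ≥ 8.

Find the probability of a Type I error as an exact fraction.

397/1024

Under H₀, X ~ Binomial(12, 1/2); α is the probability of landing in either tail, P(X ≤ 4) + P(X ≥ 8).
Each tail has probability (1 + 12 + 66 + 220 + 495)/4096; doubling gives α = 1588/4096 = 397/1024.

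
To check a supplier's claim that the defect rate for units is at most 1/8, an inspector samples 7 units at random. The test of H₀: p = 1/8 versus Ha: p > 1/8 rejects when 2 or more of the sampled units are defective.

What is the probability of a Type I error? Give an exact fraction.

225033/1048576

Under H₀, S ~ Binomial(7, 1/8); the Type I error rate is P(S ≥ 2).
Via the complement, α = 1 − Σ_{j=0}^{1} C(7,j)(1/8)^j(7/8)^{7-j} = 225033/1048576.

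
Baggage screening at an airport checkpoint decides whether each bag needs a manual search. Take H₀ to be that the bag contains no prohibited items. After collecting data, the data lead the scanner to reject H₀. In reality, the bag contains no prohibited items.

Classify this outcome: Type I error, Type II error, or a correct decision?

Type I error

H₀ was rejected, but H₀ is actually true.
Rejecting a true null hypothesis is a Type I error (false positive).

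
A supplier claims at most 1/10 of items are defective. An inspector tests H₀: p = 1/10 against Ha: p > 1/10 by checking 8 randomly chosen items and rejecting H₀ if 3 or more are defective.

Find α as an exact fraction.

3809179/100000000

The significance level is the probability, assuming p = 1/10, of seeing 3 or more defectives in 8 draws.
Computing the lower-tail complement: 1 − 96190821/100000000 = 3809179/100000000.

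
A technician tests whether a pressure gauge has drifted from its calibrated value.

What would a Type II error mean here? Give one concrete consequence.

With the conventional null hypothesis that the instrument is correctly calibrated:
A Type II error is failing to reject H₀ when H₀ is false.
Here that means leaving the instrument in service when actually the instrument has drifted out of calibration.

A Type II error would mean concluding that the instrument is correctly calibrated (or at least failing to establish that the instrument has drifted out of calibration) when in fact the instrument has drifted out of calibration. Consequence: an out-of-calibration instrument continues producing bad measurements.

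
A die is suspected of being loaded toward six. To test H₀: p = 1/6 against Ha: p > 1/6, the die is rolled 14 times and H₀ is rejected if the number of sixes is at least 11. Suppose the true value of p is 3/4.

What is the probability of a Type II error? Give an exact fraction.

A Type II error is failing to reject when Ha holds: with p = 3/4, β = P(K ≤ 10).
Summing C(14,j)·(3/4)^j·(1/4)^{14-j} for j = 0..10 gives 64244663/134217728.

64244663/134217728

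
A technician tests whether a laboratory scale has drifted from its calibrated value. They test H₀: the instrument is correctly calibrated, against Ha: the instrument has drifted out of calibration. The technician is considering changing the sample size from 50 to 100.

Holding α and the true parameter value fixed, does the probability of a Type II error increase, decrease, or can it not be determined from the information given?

Increasing n separates the H₀ and Ha sampling distributions, so under Ha fewer outcomes land in the acceptance region.

It decreases.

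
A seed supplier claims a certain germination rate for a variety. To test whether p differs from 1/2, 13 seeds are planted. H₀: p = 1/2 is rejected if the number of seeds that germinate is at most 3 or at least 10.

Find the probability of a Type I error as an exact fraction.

189/2048

The significance level is the null-hypothesis probability of the rejection region {≤3} ∪ {≥10}.
The two tails are symmetric, so α = 2·(1 + 13 + 78 + 286)/2^13 = 756/8192 = 189/2048.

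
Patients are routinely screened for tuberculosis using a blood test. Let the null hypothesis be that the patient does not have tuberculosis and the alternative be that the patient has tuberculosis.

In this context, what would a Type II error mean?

A Type II error is failing to reject H₀ when H₀ is false.
Here that means clearing the patient as negative when actually the patient has tuberculosis.

A Type II error would mean concluding that the patient does not have tuberculosis (or at least failing to establish that the patient has tuberculosis) when in fact the patient has tuberculosis.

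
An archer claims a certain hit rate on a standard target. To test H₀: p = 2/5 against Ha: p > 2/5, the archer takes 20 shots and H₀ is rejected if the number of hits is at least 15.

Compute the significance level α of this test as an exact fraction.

The Type I error probability is α = P(K ≥ 15) computed under H₀, where K ~ Binomial(20, 2/5).
P(K ≥ 15) = Σ_{j=15}^{20} C(20,j)·(2/5)^j·(3/5)^{20-j} = 153686966272/95367431640625.

153686966272/95367431640625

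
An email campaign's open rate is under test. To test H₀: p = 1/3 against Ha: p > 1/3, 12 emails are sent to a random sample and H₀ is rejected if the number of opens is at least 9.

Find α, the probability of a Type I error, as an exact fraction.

The Type I error probability is α = P(K ≥ 9) computed under H₀, where K ~ Binomial(12, 1/3).
Summing C(12,j)(1/3)^j(2/3)^{12−j} for j = 9,…,12 gives 683/177147.

683/177147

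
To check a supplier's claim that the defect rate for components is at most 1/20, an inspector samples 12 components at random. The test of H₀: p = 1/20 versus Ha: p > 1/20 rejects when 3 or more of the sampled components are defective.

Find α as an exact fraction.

16030320228069/819200000000000

Under H₀, Y ~ Binomial(12, 1/20); the Type I error rate is P(Y ≥ 3).
α = 1 − P(Y ≤ 2) = 1 − 803169679771931/819200000000000 = 16030320228069/819200000000000.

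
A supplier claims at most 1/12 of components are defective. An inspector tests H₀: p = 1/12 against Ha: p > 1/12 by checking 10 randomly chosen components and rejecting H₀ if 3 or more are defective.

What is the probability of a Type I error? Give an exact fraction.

The significance level is the probability, assuming p = 1/12, of seeing 3 or more defectives in 10 draws.
Computing the lower-tail complement: 1 − 4930254263/5159780352 = 229526089/5159780352.

229526089/5159780352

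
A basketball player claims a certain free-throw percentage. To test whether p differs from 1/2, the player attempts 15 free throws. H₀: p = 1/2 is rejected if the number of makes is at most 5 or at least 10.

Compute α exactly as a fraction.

Under H₀, Y ~ Binomial(15, 1/2); α is the probability of landing in either tail, P(Y ≤ 5) + P(Y ≥ 10).
By symmetry, α = 2·P(Y ≤ 5) = 2·(1 + 15 + 105 + 455 + 1365 + 3003)/32768 = 9888/32768 = 309/1024.

309/1024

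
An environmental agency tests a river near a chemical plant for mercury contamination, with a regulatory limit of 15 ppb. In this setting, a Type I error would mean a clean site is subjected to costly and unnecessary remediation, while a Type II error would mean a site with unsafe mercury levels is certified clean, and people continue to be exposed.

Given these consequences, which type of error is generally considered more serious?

Type II error

The Type II consequence (a site with unsafe mercury levels is certified clean, and people continue to be exposed) is more severe than the Type I consequence (a clean site is subjected to costly and unnecessary remediation).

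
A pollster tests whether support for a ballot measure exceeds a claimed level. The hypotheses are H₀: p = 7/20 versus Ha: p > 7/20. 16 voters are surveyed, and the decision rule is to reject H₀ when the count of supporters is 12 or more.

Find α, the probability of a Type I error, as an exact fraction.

34138552149875229/26214400000000000000

The Type I error probability is α = P(Y ≥ 12) computed under H₀, where Y ~ Binomial(16, 7/20).
Summing C(16,j)(7/20)^j(13/20)^{16−j} for j = 12,…,16 gives 34138552149875229/26214400000000000000.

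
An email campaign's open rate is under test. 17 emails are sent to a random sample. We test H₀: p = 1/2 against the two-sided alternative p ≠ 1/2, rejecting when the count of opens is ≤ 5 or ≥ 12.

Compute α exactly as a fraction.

4701/32768

Under H₀, K ~ Binomial(17, 1/2); α is the probability of landing in either tail, P(K ≤ 5) + P(K ≥ 12).
By symmetry, α = 2·P(K ≤ 5) = 2·(1 + 17 + 136 + 680 + 2380 + 6188)/131072 = 18804/131072 = 4701/32768.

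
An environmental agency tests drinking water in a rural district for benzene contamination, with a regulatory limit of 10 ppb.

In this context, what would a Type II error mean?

With the conventional null hypothesis that the benzene concentration is at or below 10 ppb (safe):
A Type II error is failing to reject H₀ when H₀ is false.
Here that means certifying the site as safe when actually the benzene concentration exceeds 10 ppb.

A Type II error would mean concluding that the benzene concentration is at or below 10 ppb (safe) (or at least failing to establish that the benzene concentration exceeds 10 ppb) when in fact the benzene concentration exceeds 10 ppb.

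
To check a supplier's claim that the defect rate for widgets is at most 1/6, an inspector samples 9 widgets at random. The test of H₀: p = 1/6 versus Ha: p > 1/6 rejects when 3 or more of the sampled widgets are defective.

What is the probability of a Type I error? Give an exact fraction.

898223/5038848

Under H₀, S ~ Binomial(9, 1/6); the Type I error rate is P(S ≥ 3).
Via the complement, α = 1 − Σ_{j=0}^{2} C(9,j)(1/6)^j(5/6)^{9-j} = 898223/5038848.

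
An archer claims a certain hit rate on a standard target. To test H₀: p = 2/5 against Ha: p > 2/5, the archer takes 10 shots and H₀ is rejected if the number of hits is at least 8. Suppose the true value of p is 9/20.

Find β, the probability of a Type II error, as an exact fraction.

Under the alternative p = 9/20, Y ~ Binomial(10, 9/20); β is the probability the test does not reject, P(Y < 8).
Adding the binomial probabilities P(Y=0)+…+P(Y=7) at p = 9/20 gives 2489876891491/2560000000000.

2489876891491/2560000000000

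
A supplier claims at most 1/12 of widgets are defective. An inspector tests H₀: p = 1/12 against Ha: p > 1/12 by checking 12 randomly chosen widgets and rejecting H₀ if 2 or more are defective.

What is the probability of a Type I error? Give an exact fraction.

The significance level is the probability, assuming p = 1/12, of seeing 2 or more defectives in 12 draws.
α = 1 − P(Y ≤ 1) = 1 − 6562168424053/8916100448256 = 2353932024203/8916100448256.

2353932024203/8916100448256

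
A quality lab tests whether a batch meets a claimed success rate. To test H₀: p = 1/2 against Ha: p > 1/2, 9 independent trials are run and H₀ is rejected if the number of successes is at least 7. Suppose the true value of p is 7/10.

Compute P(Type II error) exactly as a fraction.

Under the alternative p = 7/10, S ~ Binomial(9, 7/10); β is the probability the test does not reject, P(S < 7).
Summing C(9,j)·(7/10)^j·(3/10)^{9-j} for j = 0..6 gives 268584417/500000000.

268584417/500000000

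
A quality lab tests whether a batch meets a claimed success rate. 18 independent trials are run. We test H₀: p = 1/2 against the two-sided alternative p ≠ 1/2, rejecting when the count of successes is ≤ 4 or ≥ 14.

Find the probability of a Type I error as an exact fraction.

Under H₀, X ~ Binomial(18, 1/2); α is the probability of landing in either tail, P(X ≤ 4) + P(X ≥ 14).
The two tails are symmetric, so α = 2·(1 + 18 + 153 + 816 + 3060)/2^18 = 8096/262144 = 253/8192.

253/8192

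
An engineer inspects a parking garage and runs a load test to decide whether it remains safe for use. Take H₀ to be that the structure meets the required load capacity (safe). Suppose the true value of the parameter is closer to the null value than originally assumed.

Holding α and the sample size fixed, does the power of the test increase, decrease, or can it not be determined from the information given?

It decreases.

When the true parameter is near the null value, the test has a harder time distinguishing Ha from H₀.
Since power = 1 − β and β increases, power decreases.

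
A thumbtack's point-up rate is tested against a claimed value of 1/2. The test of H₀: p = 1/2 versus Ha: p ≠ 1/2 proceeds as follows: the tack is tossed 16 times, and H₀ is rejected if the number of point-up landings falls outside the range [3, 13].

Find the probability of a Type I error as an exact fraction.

Under H₀, Y ~ Binomial(16, 1/2); α is the probability of landing in either tail, P(Y ≤ 2) + P(Y ≥ 14).
By symmetry, α = 2·P(Y ≤ 2) = 2·(1 + 16 + 120)/65536 = 274/65536 = 137/32768.

137/32768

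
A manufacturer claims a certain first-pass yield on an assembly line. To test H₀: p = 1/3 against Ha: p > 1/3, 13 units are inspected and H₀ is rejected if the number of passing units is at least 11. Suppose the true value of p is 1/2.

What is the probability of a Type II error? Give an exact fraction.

2025/2048

Under the alternative p = 1/2, Y ~ Binomial(13, 1/2); β is the probability the test does not reject, P(Y < 11).
Adding the binomial probabilities P(Y=0)+…+P(Y=10) at p = 1/2 gives 2025/2048.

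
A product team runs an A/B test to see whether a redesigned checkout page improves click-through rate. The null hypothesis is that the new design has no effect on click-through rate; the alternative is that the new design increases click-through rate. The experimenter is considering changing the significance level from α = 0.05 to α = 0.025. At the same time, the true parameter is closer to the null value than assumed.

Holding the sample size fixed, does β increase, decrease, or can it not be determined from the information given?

It increases.

Lowering α raises the bar for rejection; under Ha, the test now fails to reject on outcomes it previously would have rejected. A smaller departure from H₀ means the test statistic under Ha is distributed closer to where it would be under H₀; rejection becomes less likely. Both changes push β in the same direction.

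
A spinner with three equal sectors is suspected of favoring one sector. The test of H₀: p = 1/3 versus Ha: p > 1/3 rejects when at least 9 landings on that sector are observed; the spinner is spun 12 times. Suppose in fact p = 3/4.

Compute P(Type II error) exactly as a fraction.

5892517/16777216

A Type II error is failing to reject when Ha holds: with p = 3/4, β = P(X ≤ 8).
Adding the binomial probabilities P(X=0)+…+P(X=8) at p = 3/4 gives 5892517/16777216.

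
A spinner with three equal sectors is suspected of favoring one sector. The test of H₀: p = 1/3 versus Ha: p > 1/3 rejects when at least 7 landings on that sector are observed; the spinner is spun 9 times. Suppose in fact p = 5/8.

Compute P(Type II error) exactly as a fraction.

A Type II error is failing to reject when Ha holds: with p = 5/8, β = P(Y ≤ 6).
Equivalently, β = 1 − P(Y ≥ 7) = 24101307/33554432.

24101307/33554432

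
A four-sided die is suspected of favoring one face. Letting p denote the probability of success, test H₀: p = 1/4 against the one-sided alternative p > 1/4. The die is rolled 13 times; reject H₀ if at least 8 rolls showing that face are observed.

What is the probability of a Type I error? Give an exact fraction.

23695/4194304

α = P(reject H₀ | H₀ true) = P(X ≥ 8 | p = 1/4), with X ~ Binomial(13, 1/4).
P(X ≥ 8) = Σ_{j=8}^{13} C(13,j)·(1/4)^j·(3/4)^{13-j} = 23695/4194304.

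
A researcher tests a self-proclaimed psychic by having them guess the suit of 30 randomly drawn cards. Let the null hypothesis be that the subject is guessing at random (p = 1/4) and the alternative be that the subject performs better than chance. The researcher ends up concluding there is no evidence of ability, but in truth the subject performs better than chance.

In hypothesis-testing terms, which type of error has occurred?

'Concluding there is no evidence of ability' corresponds to failing to reject H₀.
H₀ was not rejected but H₀ is false — a Type II error (false negative).

Type II error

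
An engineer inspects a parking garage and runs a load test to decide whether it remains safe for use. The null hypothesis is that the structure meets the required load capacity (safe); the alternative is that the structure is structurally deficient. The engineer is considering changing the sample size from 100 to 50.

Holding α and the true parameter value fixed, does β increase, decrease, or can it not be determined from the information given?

A smaller sample increases the standard error, so the sampling distributions under H₀ and Ha overlap more.

It increases.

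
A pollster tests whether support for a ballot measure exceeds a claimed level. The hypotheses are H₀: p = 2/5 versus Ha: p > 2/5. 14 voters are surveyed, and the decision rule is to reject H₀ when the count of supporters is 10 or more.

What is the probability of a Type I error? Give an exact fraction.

Under H₀, K ~ Binomial(14, 2/5), and α = P(K ≥ 10).
Adding the binomial terms for j = 10 through 14 with p = 2/5 yields 21373952/1220703125.

21373952/1220703125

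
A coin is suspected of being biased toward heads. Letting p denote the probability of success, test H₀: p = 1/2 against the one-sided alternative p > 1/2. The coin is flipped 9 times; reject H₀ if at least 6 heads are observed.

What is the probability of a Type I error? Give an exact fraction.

Under H₀, Y ~ Binomial(9, 1/2), and α = P(Y ≥ 6).
Summing the upper tail: (84 + 36 + 9 + 1) / 2^9 = 130/512 = 65/256.

65/256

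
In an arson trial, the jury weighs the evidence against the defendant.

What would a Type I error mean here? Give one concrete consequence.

With the conventional null hypothesis that the defendant is innocent:
A Type I error is rejecting H₀ when H₀ is true.
Here that means convicting the defendant when actually the defendant is innocent.

A Type I error would mean concluding that the defendant is guilty when in fact the defendant is innocent. Consequence: an innocent person is convicted and punished.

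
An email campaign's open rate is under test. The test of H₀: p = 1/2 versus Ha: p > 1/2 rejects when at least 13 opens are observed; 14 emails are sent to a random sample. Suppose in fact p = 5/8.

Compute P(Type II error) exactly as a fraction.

4340673464229/4398046511104

Under the alternative p = 5/8, X ~ Binomial(14, 5/8); β is the probability the test does not reject, P(X < 13).
Equivalently, β = 1 − P(X ≥ 13) = 4340673464229/4398046511104.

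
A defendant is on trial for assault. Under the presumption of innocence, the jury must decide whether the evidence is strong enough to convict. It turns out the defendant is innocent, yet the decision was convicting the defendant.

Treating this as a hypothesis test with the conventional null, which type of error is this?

Type I error

The null hypothesis here is that the defendant is innocent.
'Convicting the defendant' corresponds to rejecting H₀.
H₀ was rejected but H₀ is true — a Type I error (false positive).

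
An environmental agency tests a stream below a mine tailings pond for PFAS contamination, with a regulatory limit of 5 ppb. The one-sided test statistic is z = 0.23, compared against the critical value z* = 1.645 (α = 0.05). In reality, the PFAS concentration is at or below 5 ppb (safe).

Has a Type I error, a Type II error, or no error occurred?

Neither — the decision is correct.

The conventional null hypothesis is that the PFAS concentration is at or below 5 ppb (safe).
Since z = 0.23 ≤ z* = 1.645, H₀ is not rejected.
H₀ is true (actually the PFAS concentration is at or below 5 ppb (safe)).
The decision matches the true state — no error.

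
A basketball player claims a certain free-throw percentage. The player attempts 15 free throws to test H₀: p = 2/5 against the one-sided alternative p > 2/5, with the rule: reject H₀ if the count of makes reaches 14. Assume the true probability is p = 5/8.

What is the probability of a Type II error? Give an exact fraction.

17439598153791/17592186044416

β = P(fail to reject H₀ | Ha true) = P(X ≤ 13 | p = 5/8), X ~ Binomial(15, 5/8).
Equivalently, β = 1 − P(X ≥ 14) = 17439598153791/17592186044416.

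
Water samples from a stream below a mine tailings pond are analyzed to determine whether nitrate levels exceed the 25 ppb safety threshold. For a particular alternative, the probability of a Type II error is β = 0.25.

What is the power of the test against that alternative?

Power = 1 − β = 1 − 0.25 = 0.75.

0.75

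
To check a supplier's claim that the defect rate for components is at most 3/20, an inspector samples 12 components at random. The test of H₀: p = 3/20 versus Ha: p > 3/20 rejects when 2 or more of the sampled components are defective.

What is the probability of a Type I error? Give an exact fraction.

2279589495695451/4096000000000000

The significance level is the probability, assuming p = 3/20, of seeing 2 or more defectives in 12 draws.
α = 1 − P(X ≤ 1) = 1 − 1816410504304549/4096000000000000 = 2279589495695451/4096000000000000.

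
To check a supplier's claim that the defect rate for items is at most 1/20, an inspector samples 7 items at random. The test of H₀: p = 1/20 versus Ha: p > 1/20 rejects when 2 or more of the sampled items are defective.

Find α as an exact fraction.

Under H₀, Y ~ Binomial(7, 1/20); the Type I error rate is P(Y ≥ 2).
Computing the lower-tail complement: 1 − 611596453/640000000 = 28403547/640000000.

28403547/640000000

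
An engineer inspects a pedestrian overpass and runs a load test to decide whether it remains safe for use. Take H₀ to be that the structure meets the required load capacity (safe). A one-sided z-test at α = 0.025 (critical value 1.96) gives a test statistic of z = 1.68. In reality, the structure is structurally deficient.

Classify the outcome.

Since z = 1.68 ≤ z* = 1.96, H₀ is not rejected.
H₀ is false (actually the structure is structurally deficient).
Failing to reject a false H₀ is a Type II error.

Type II error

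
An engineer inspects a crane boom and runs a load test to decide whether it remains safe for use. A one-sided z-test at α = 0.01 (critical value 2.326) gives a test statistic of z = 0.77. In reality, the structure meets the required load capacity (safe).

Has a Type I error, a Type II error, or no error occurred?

No error — this is a correct decision.

The conventional null hypothesis is that the structure meets the required load capacity (safe).
Since z = 0.77 ≤ z* = 2.326, H₀ is not rejected.
H₀ is true (actually the structure meets the required load capacity (safe)).
The decision matches the true state — no error.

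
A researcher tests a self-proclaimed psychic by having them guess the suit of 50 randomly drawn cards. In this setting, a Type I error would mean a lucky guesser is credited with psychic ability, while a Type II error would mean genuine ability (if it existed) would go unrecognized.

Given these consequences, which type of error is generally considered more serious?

Type I error

The Type I consequence (a lucky guesser is credited with psychic ability) is more severe than the Type II consequence (genuine ability (if it existed) would go unrecognized).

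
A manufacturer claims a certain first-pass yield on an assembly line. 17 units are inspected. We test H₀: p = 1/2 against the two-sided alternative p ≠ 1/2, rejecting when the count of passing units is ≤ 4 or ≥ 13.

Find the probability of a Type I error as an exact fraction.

1607/32768

α = P(S ≤ 4 or S ≥ 13 | p = 1/2), S ~ Binomial(17, 1/2).
By symmetry, α = 2·P(S ≤ 4) = 2·(1 + 17 + 136 + 680 + 2380)/131072 = 6428/131072 = 1607/32768.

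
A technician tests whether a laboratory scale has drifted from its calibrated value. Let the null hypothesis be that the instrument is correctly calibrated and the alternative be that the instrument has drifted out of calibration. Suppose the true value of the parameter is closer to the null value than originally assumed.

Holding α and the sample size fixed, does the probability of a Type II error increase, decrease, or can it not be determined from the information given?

It increases.

A smaller true effect puts the Ha sampling distribution closer to H₀, so more of it falls in the non-rejection region.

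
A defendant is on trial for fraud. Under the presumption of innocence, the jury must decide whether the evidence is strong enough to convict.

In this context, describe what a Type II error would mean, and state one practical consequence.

A Type II error would mean concluding that the defendant is innocent (or at least failing to establish that the defendant is guilty) when in fact the defendant is guilty. Consequence: a guilty person goes free.

With the conventional null hypothesis that the defendant is innocent:
A Type II error is failing to reject H₀ when H₀ is false.
Here that means acquitting the defendant when actually the defendant is guilty.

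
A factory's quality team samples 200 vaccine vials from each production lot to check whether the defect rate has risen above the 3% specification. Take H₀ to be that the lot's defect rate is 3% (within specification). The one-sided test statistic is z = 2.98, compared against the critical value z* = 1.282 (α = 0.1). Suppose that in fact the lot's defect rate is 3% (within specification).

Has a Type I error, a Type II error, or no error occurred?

Since z = 2.98 > z* = 1.282, H₀ is rejected.
H₀ is true (actually the lot's defect rate is 3% (within specification)).
Rejecting a true H₀ is a Type I error.

Type I error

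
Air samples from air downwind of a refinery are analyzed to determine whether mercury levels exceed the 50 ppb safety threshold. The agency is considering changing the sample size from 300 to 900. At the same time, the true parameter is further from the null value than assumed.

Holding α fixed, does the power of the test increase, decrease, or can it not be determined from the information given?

Increasing n separates the H₀ and Ha sampling distributions, so under Ha fewer outcomes land in the acceptance region. A bigger departure from H₀ is easier for the test to detect, so it fails to reject less often. Both changes push β in the same direction.
Since power = 1 − β and β decreases, power increases.

It increases.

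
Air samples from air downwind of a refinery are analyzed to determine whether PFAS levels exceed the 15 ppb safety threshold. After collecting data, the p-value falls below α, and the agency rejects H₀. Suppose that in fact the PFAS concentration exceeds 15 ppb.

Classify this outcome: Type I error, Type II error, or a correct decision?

Neither — the decision is correct.

The conventional null hypothesis here is that the PFAS concentration is at or below 15 ppb (safe).
The test rejected a false H₀ — the decision matches the true state.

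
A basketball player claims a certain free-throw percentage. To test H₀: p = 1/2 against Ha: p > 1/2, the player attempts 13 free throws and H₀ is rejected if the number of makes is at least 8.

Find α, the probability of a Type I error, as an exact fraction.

595/2048

The Type I error probability is α = P(X ≥ 8) computed under H₀, where X ~ Binomial(13, 1/2).
P(X ≥ 8) = [C(13,8) + C(13,9) + C(13,10) + C(13,11) + C(13,12) + C(13,13)] / 2^13 = (1287 + 715 + 286 + 78 + 13 + 1) / 8192 = 2380/8192 = 595/2048.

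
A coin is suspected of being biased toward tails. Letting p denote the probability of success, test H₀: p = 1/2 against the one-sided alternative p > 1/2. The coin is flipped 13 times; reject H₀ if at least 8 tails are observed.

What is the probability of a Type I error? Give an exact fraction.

Under H₀, Y ~ Binomial(13, 1/2), and α = P(Y ≥ 8).
Summing the upper tail: (1287 + 715 + 286 + 78 + 13 + 1) / 2^13 = 2380/8192 = 595/2048.

595/2048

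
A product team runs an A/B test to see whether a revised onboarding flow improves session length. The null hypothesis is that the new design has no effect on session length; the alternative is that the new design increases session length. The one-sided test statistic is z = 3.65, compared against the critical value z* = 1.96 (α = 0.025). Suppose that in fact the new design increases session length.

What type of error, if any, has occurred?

No error (correct decision).

Since z = 3.65 > z* = 1.96, H₀ is rejected.
H₀ is false (actually the new design increases session length).
The decision matches the true state — no error.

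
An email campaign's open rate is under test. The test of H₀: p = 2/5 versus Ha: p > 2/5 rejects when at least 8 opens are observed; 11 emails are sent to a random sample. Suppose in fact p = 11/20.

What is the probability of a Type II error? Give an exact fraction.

Under the alternative p = 11/20, S ~ Binomial(11, 11/20); β is the probability the test does not reject, P(S < 8).
Equivalently, β = 1 − P(S ≥ 8) = 828290341647/1024000000000.

828290341647/1024000000000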